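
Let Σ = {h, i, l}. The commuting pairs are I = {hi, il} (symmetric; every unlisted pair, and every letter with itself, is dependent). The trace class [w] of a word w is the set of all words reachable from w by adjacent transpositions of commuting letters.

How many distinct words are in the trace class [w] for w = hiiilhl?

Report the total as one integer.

35

drop 0:h onto floor
drop 1:i onto floor
drop 2:i onto {1:i}
drop 3:i onto {2:i}
drop 4:l onto {0:h}
drop 5:h onto {4:l}
drop 6:l onto {5:h}
ground layer = {0:h, 1:i}
drop-orders for the pieces not yet dropped (sum over which currently-grounded one goes next):
  1 to go: {3} 1  {6} 1
  2 to go: {2,3} 1  {3,6} 2  {5,6} 1
  3 to go: {1,2,3} 1  {2,3,6} 3  {3,5,6} 3  {4,5,6} 1
  4 to go: {0,4,5,6} 1  {1,2,3,6} 4  {2,3,5,6} 6  {3,4,5,6} 4
  5 to go: {0,3,4,5,6} 5  {1,2,3,5,6} 10  {2,3,4,5,6} 10
  if 0:h drops first: 20 orders
  if 1:i drops first: 15 orders
heap linearizations: 35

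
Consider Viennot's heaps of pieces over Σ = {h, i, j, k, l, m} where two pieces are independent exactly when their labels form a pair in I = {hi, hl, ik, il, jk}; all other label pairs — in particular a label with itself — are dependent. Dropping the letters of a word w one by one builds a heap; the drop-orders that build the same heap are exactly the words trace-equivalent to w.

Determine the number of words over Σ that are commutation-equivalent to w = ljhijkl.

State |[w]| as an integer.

#0=l has no predecessor
#1=j depends on [0:l]
#2=h depends on [1:j]
#3=i depends on [1:j]
#4=j depends on [2:h, 3:i]
#5=k depends on [2:h]
#6=l depends on [4:j, 5:k]
sources: [0:l]
N(rest) = Σ N(rest − s) over sources s of rest; N(one piece) = 1:
  size 1 → [6]=1
  size 2 → [4,6]=1  [5,6]=1
  size 3 → [3,4,6]=1  [4,5,6]=2
  size 4 → [2,4,5,6]=2  [3,4,5,6]=3
  size 5 → [2,3,4,5,6]=5
  first=0(l) contributes 5

5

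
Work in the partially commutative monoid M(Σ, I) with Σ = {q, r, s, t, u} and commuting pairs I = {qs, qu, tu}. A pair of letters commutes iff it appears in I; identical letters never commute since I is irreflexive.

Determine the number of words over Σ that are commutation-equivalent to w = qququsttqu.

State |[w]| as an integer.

95

drop 0:q onto floor
drop 1:q onto {0:q}
drop 2:u onto floor
drop 3:q onto {1:q}
drop 4:u onto {2:u}
drop 5:s onto {4:u}
drop 6:t onto {3:q, 5:s}
drop 7:t onto {6:t}
drop 8:q onto {7:t}
drop 9:u onto {5:s}
ground layer = {0:q, 2:u}
drop-orders for the pieces not yet dropped (sum over which currently-grounded one goes next):
  1 to go: {8} 1  {9} 1
  2 to go: {7,8} 1  {8,9} 2
  3 to go: {6,7,8} 1  {7,8,9} 3
  4 to go: {3,6,7,8} 1  {6,7,8,9} 4
  5 to go: {1,3,6,7,8} 1  {3,6,7,8,9} 5  {5,6,7,8,9} 4
  6 to go: {0,1,3,6,7,8} 1  {1,3,6,7,8,9} 6  {3,5,6,7,8,9} 9  {4,5,6,7,8,9} 4
  7 to go: {0,1,3,6,7,8,9} 7  {1,3,5,6,7,8,9} 15  {2,4,5,6,7,8,9} 4  {3,4,5,6,7,8,9} 13
  8 to go: {0,1,3,5,6,7,8,9} 22  {1,3,4,5,6,7,8,9} 28  {2,3,4,5,6,7,8,9} 17
  if 0:q drops first: 45 orders
  if 2:u drops first: 50 orders
heap linearizations: 95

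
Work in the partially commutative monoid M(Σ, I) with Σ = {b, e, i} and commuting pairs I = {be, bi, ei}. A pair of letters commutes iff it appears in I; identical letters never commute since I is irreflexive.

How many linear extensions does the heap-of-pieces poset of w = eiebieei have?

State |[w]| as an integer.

#0=e has no predecessor
#1=i has no predecessor
#2=e depends on [0:e]
#3=b has no predecessor
#4=i depends on [1:i]
#5=e depends on [2:e]
#6=e depends on [5:e]
#7=i depends on [4:i]
sources: [0:e, 1:i, 3:b]
N(rest) = Σ N(rest − s) over sources s of rest; N(one piece) = 1:
  size 1 → [3]=1  [6]=1  [7]=1
  size 2 → [3,6]=2  [3,7]=2  [4,7]=1  [5,6]=1  [6,7]=2
  size 3 → [1,4,7]=1  [2,5,6]=1  [3,4,7]=3  [3,5,6]=3  [3,6,7]=6  [4,6,7]=3  [5,6,7]=3
  size 4 → [0,2,5,6]=1  [1,3,4,7]=4  [1,4,6,7]=4  [2,3,5,6]=4  [2,5,6,7]=4  [3,4,6,7]=12  [3,5,6,7]=12  [4,5,6,7]=6
  size 5 → [0,2,3,5,6]=5  [0,2,5,6,7]=5  [1,3,4,6,7]=20  [1,4,5,6,7]=10  [2,3,5,6,7]=20  [2,4,5,6,7]=10  [3,4,5,6,7]=30
  size 6 → [0,2,3,5,6,7]=30  [0,2,4,5,6,7]=15  [1,2,4,5,6,7]=20  [1,3,4,5,6,7]=60  [2,3,4,5,6,7]=60
  first=0(e) contributes 140
  first=1(i) contributes 105
  first=3(b) contributes 35
|[w]| = 280

280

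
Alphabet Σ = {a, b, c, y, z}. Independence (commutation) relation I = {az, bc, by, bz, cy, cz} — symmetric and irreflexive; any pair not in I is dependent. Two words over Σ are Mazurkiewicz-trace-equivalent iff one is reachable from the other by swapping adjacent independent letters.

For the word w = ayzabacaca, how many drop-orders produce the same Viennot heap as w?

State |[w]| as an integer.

8

drop 0:a onto floor
drop 1:y onto {0:a}
drop 2:z onto {1:y}
drop 3:a onto {1:y}
drop 4:b onto {3:a}
drop 5:a onto {4:b}
drop 6:c onto {5:a}
drop 7:a onto {6:c}
drop 8:c onto {7:a}
drop 9:a onto {8:c}
ground layer = {0:a}
drop-orders for the pieces not yet dropped (sum over which currently-grounded one goes next):
  1 to go: {2} 1  {9} 1
  2 to go: {2,9} 2  {8,9} 1
  3 to go: {2,8,9} 3  {7,8,9} 1
  4 to go: {2,7,8,9} 4  {6,7,8,9} 1
  5 to go: {2,6,7,8,9} 5  {5,6,7,8,9} 1
  6 to go: {2,5,6,7,8,9} 6  {4,5,6,7,8,9} 1
  7 to go: {2,4,5,6,7,8,9} 7  {3,4,5,6,7,8,9} 1
  8 to go: {2,3,4,5,6,7,8,9} 8
  if 0:a drops first: 8 orders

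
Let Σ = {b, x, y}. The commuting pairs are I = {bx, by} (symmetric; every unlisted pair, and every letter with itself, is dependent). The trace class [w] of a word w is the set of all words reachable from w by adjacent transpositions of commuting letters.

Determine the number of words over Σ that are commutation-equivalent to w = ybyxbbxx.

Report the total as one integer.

#0=y has no predecessor
#1=b has no predecessor
#2=y depends on [0:y]
#3=x depends on [2:y]
#4=b depends on [1:b]
#5=b depends on [4:b]
#6=x depends on [3:x]
#7=x depends on [6:x]
sources: [0:y, 1:b]
N(rest) = Σ N(rest − s) over sources s of rest; N(one piece) = 1:
  size 1 → [5]=1  [7]=1
  size 2 → [4,5]=1  [5,7]=2  [6,7]=1
  size 3 → [1,4,5]=1  [3,6,7]=1  [4,5,7]=3  [5,6,7]=3
  size 4 → [1,4,5,7]=4  [2,3,6,7]=1  [3,5,6,7]=4  [4,5,6,7]=6
  size 5 → [0,2,3,6,7]=1  [1,4,5,6,7]=10  [2,3,5,6,7]=5  [3,4,5,6,7]=10
  size 6 → [0,2,3,5,6,7]=6  [1,3,4,5,6,7]=20  [2,3,4,5,6,7]=15
  first=0(y) contributes 35
  first=1(b) contributes 21
|[w]| = 56

56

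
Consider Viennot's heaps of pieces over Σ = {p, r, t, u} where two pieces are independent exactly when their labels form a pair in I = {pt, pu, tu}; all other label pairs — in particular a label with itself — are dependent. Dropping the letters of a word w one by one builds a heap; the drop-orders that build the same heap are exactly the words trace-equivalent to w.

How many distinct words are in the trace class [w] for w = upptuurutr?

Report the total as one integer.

piece 0:u — minimal
piece 1:p — minimal
piece 2:p rests on {1:p}
piece 3:t — minimal
piece 4:u rests on {0:u}
piece 5:u rests on {4:u}
piece 6:r rests on {2:p, 3:t, 5:u}
piece 7:u rests on {6:r}
piece 8:t rests on {6:r}
piece 9:r rests on {7:u, 8:t}
minimal pieces: {0:u, 1:p, 3:t}
ways to finish when only these pieces remain (= sum over removing one remaining piece with nothing left below it):
  1 left: {9}→1
  2 left: {7,9}→1  {8,9}→1
  3 left: {7,8,9}→2
  4 left: {6,7,8,9}→2
  5 left: {2,6,7,8,9}→2  {3,6,7,8,9}→2  {5,6,7,8,9}→2
  6 left: {1,2,6,7,8,9}→2  {2,3,6,7,8,9}→4  {2,5,6,7,8,9}→4  {3,5,6,7,8,9}→4  {4,5,6,7,8,9}→2
  7 left: {0,4,5,6,7,8,9}→2  {1,2,3,6,7,8,9}→6  {1,2,5,6,7,8,9}→6  {2,3,5,6,7,8,9}→12  {2,4,5,6,7,8,9}→6  {3,4,5,6,7,8,9}→6
  8 left: {0,2,4,5,6,7,8,9}→8  {0,3,4,5,6,7,8,9}→8  {1,2,3,5,6,7,8,9}→24  {1,2,4,5,6,7,8,9}→12  {2,3,4,5,6,7,8,9}→24
  placing 0:u first → 60 extensions
  placing 1:p first → 40 extensions
  placing 3:t first → 20 extensions
total linear extensions = 120

120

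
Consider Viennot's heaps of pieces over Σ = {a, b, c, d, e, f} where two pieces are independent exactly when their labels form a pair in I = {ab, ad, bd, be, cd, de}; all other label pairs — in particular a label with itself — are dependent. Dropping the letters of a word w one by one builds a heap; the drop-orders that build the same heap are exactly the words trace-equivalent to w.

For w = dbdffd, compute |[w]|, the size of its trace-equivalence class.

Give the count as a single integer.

3

drop 0:d onto floor
drop 1:b onto floor
drop 2:d onto {0:d}
drop 3:f onto {1:b, 2:d}
drop 4:f onto {3:f}
drop 5:d onto {4:f}
ground layer = {0:d, 1:b}
drop-orders for the pieces not yet dropped (sum over which currently-grounded one goes next):
  1 to go: {5} 1
  2 to go: {4,5} 1
  3 to go: {3,4,5} 1
  4 to go: {1,3,4,5} 1  {2,3,4,5} 1
  if 0:d drops first: 2 orders
  if 1:b drops first: 1 orders
heap linearizations: 3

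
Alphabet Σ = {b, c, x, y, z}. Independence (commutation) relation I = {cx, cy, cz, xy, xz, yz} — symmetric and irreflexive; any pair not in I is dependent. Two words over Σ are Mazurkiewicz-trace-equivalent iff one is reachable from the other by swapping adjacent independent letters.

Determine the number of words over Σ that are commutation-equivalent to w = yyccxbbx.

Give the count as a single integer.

drop 0:y onto floor
drop 1:y onto {0:y}
drop 2:c onto floor
drop 3:c onto {2:c}
drop 4:x onto floor
drop 5:b onto {1:y, 3:c, 4:x}
drop 6:b onto {5:b}
drop 7:x onto {6:b}
ground layer = {0:y, 2:c, 4:x}
drop-orders for the pieces not yet dropped (sum over which currently-grounded one goes next):
  1 to go: {7} 1
  2 to go: {6,7} 1
  3 to go: {5,6,7} 1
  4 to go: {1,5,6,7} 1  {3,5,6,7} 1  {4,5,6,7} 1
  5 to go: {0,1,5,6,7} 1  {1,3,5,6,7} 2  {1,4,5,6,7} 2  {2,3,5,6,7} 1  {3,4,5,6,7} 2
  6 to go: {0,1,3,5,6,7} 3  {0,1,4,5,6,7} 3  {1,2,3,5,6,7} 3  {1,3,4,5,6,7} 6  {2,3,4,5,6,7} 3
  if 0:y drops first: 12 orders
  if 2:c drops first: 12 orders
  if 4:x drops first: 6 orders
heap linearizations: 30

30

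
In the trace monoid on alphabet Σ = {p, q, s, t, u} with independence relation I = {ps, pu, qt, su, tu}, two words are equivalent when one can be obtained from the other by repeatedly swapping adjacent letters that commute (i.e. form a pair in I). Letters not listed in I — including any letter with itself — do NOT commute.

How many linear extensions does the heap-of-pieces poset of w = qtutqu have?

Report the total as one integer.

drop 0:q onto floor
drop 1:t onto floor
drop 2:u onto {0:q}
drop 3:t onto {1:t}
drop 4:q onto {2:u}
drop 5:u onto {4:q}
ground layer = {0:q, 1:t}
drop-orders for the pieces not yet dropped (sum over which currently-grounded one goes next):
  1 to go: {3} 1  {5} 1
  2 to go: {1,3} 1  {3,5} 2  {4,5} 1
  3 to go: {1,3,5} 3  {2,4,5} 1  {3,4,5} 3
  4 to go: {0,2,4,5} 1  {1,3,4,5} 6  {2,3,4,5} 4
  if 0:q drops first: 10 orders
  if 1:t drops first: 5 orders
heap linearizations: 15

15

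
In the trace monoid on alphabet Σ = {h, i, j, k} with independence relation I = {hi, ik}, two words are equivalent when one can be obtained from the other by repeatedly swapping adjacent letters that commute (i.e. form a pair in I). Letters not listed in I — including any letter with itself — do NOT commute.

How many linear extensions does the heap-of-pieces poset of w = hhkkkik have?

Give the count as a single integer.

7

0(h) covers ∅
1(h) covers 0:h
2(k) covers 1:h
3(k) covers 2:k
4(k) covers 3:k
5(i) covers ∅
6(k) covers 4:k
floor of heap: 0:h, 5:i
completions by unplaced set U, small U first (add the entries for U minus each lowest piece of U):
  |U|=1: {5}:1  {6}:1
  |U|=2: {4,6}:1  {5,6}:2
  |U|=3: {3,4,6}:1  {4,5,6}:3
  |U|=4: {2,3,4,6}:1  {3,4,5,6}:4
  |U|=5: {1,2,3,4,6}:1  {2,3,4,5,6}:5
  start at 0(h): 6
  start at 5(i): 1
sum over floor = 7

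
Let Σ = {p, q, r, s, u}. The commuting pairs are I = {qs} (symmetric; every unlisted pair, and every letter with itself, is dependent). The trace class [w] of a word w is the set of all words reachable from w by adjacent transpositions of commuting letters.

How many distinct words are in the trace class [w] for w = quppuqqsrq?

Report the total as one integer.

drop 0:q onto floor
drop 1:u onto {0:q}
drop 2:p onto {1:u}
drop 3:p onto {2:p}
drop 4:u onto {3:p}
drop 5:q onto {4:u}
drop 6:q onto {5:q}
drop 7:s onto {4:u}
drop 8:r onto {6:q, 7:s}
drop 9:q onto {8:r}
ground layer = {0:q}
drop-orders for the pieces not yet dropped (sum over which currently-grounded one goes next):
  1 to go: {9} 1
  2 to go: {8,9} 1
  3 to go: {6,8,9} 1  {7,8,9} 1
  4 to go: {5,6,8,9} 1  {6,7,8,9} 2
  5 to go: {5,6,7,8,9} 3
  6 to go: {4,5,6,7,8,9} 3
  7 to go: {3,4,5,6,7,8,9} 3
  8 to go: {2,3,4,5,6,7,8,9} 3
  if 0:q drops first: 3 orders

3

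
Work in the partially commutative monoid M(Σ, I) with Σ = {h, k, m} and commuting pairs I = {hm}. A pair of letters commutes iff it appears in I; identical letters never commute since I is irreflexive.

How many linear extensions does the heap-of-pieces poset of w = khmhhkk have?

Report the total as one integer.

#0=k has no predecessor
#1=h depends on [0:k]
#2=m depends on [0:k]
#3=h depends on [1:h]
#4=h depends on [3:h]
#5=k depends on [2:m, 4:h]
#6=k depends on [5:k]
sources: [0:k]
N(rest) = Σ N(rest − s) over sources s of rest; N(one piece) = 1:
  size 1 → [6]=1
  size 2 → [5,6]=1
  size 3 → [2,5,6]=1  [4,5,6]=1
  size 4 → [2,4,5,6]=2  [3,4,5,6]=1
  size 5 → [1,3,4,5,6]=1  [2,3,4,5,6]=3
  first=0(k) contributes 4

4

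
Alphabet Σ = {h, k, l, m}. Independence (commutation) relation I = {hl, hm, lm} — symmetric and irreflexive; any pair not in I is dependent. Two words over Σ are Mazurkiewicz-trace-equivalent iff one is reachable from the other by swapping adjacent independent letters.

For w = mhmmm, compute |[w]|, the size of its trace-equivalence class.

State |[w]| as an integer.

5

#0=m has no predecessor
#1=h has no predecessor
#2=m depends on [0:m]
#3=m depends on [2:m]
#4=m depends on [3:m]
sources: [0:m, 1:h]
N(rest) = Σ N(rest − s) over sources s of rest; N(one piece) = 1:
  size 1 → [1]=1  [4]=1
  size 2 → [1,4]=2  [3,4]=1
  size 3 → [1,3,4]=3  [2,3,4]=1
  first=0(m) contributes 4
  first=1(h) contributes 1
|[w]| = 5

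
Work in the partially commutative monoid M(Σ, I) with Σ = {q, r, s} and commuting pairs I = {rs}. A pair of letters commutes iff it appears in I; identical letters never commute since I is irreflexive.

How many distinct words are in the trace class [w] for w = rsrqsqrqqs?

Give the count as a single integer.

3

#0=r has no predecessor
#1=s has no predecessor
#2=r depends on [0:r]
#3=q depends on [1:s, 2:r]
#4=s depends on [3:q]
#5=q depends on [4:s]
#6=r depends on [5:q]
#7=q depends on [6:r]
#8=q depends on [7:q]
#9=s depends on [8:q]
sources: [0:r, 1:s]
N(rest) = Σ N(rest − s) over sources s of rest; N(one piece) = 1:
  size 1 → [9]=1
  size 2 → [8,9]=1
  size 3 → [7,8,9]=1
  size 4 → [6,7,8,9]=1
  size 5 → [5,6,7,8,9]=1
  size 6 → [4,5,6,7,8,9]=1
  size 7 → [3,4,5,6,7,8,9]=1
  size 8 → [1,3,4,5,6,7,8,9]=1  [2,3,4,5,6,7,8,9]=1
  first=0(r) contributes 2
  first=1(s) contributes 1
|[w]| = 3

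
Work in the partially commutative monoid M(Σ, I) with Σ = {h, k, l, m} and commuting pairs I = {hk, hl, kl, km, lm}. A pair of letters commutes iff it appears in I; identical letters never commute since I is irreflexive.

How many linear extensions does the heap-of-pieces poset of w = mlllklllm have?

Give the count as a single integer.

252

drop 0:m onto floor
drop 1:l onto floor
drop 2:l onto {1:l}
drop 3:l onto {2:l}
drop 4:k onto floor
drop 5:l onto {3:l}
drop 6:l onto {5:l}
drop 7:l onto {6:l}
drop 8:m onto {0:m}
ground layer = {0:m, 1:l, 4:k}
drop-orders for the pieces not yet dropped (sum over which currently-grounded one goes next):
  1 to go: {4} 1  {7} 1  {8} 1
  2 to go: {0,8} 1  {4,7} 2  {4,8} 2  {6,7} 1  {7,8} 2
  3 to go: {0,4,8} 3  {0,7,8} 3  {4,6,7} 3  {4,7,8} 6  {5,6,7} 1  {6,7,8} 3
  4 to go: {0,4,7,8} 12  {0,6,7,8} 6  {3,5,6,7} 1  {4,5,6,7} 4  {4,6,7,8} 12  {5,6,7,8} 4
  5 to go: {0,4,6,7,8} 30  {0,5,6,7,8} 10  {2,3,5,6,7} 1  {3,4,5,6,7} 5  {3,5,6,7,8} 5  {4,5,6,7,8} 20
  6 to go: {0,3,5,6,7,8} 15  {0,4,5,6,7,8} 60  {1,2,3,5,6,7} 1  {2,3,4,5,6,7} 6  {2,3,5,6,7,8} 6  {3,4,5,6,7,8} 30
  7 to go: {0,2,3,5,6,7,8} 21  {0,3,4,5,6,7,8} 105  {1,2,3,4,5,6,7} 7  {1,2,3,5,6,7,8} 7  {2,3,4,5,6,7,8} 42
  if 0:m drops first: 56 orders
  if 1:l drops first: 168 orders
  if 4:k drops first: 28 orders
heap linearizations: 252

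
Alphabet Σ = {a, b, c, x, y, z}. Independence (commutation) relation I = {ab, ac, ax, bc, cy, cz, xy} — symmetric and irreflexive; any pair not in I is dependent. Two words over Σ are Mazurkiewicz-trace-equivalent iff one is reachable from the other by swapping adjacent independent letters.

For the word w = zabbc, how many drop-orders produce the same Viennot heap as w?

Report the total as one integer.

piece 0:z — minimal
piece 1:a rests on {0:z}
piece 2:b rests on {0:z}
piece 3:b rests on {2:b}
piece 4:c — minimal
minimal pieces: {0:z, 4:c}
ways to finish when only these pieces remain (= sum over removing one remaining piece with nothing left below it):
  1 left: {1}→1  {3}→1  {4}→1
  2 left: {1,3}→2  {1,4}→2  {2,3}→1  {3,4}→2
  3 left: {1,2,3}→3  {1,3,4}→6  {2,3,4}→3
  placing 0:z first → 12 extensions
  placing 4:c first → 3 extensions
total linear extensions = 15

15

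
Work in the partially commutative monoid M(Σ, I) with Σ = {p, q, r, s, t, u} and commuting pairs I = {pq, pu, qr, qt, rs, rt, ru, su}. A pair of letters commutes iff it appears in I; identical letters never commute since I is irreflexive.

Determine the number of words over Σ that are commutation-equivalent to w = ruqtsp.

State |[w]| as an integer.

0(r) covers ∅
1(u) covers ∅
2(q) covers 1:u
3(t) covers 1:u
4(s) covers 2:q, 3:t
5(p) covers 0:r, 4:s
floor of heap: 0:r, 1:u
completions by unplaced set U, small U first (add the entries for U minus each lowest piece of U):
  |U|=1: {5}:1
  |U|=2: {0,5}:1  {4,5}:1
  |U|=3: {0,4,5}:2  {2,4,5}:1  {3,4,5}:1
  |U|=4: {0,2,4,5}:3  {0,3,4,5}:3  {2,3,4,5}:2
  start at 0(r): 2
  start at 1(u): 8
sum over floor = 10

10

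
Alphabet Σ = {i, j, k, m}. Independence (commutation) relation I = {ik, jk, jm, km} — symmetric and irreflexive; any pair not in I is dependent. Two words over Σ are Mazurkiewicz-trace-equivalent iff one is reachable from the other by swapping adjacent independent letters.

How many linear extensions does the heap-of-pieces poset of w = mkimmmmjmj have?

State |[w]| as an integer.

210

drop 0:m onto floor
drop 1:k onto floor
drop 2:i onto {0:m}
drop 3:m onto {2:i}
drop 4:m onto {3:m}
drop 5:m onto {4:m}
drop 6:m onto {5:m}
drop 7:j onto {2:i}
drop 8:m onto {6:m}
drop 9:j onto {7:j}
ground layer = {0:m, 1:k}
drop-orders for the pieces not yet dropped (sum over which currently-grounded one goes next):
  1 to go: {1} 1  {8} 1  {9} 1
  2 to go: {1,8} 2  {1,9} 2  {6,8} 1  {7,9} 1  {8,9} 2
  3 to go: {1,6,8} 3  {1,7,9} 3  {1,8,9} 6  {5,6,8} 1  {6,8,9} 3  {7,8,9} 3
  4 to go: {1,5,6,8} 4  {1,6,8,9} 12  {1,7,8,9} 12  {4,5,6,8} 1  {5,6,8,9} 4  {6,7,8,9} 6
  5 to go: {1,4,5,6,8} 5  {1,5,6,8,9} 20  {1,6,7,8,9} 30  {3,4,5,6,8} 1  {4,5,6,8,9} 5  {5,6,7,8,9} 10
  6 to go: {1,3,4,5,6,8} 6  {1,4,5,6,8,9} 30  {1,5,6,7,8,9} 60  {3,4,5,6,8,9} 6  {4,5,6,7,8,9} 15
  7 to go: {1,3,4,5,6,8,9} 42  {1,4,5,6,7,8,9} 105  {3,4,5,6,7,8,9} 21
  8 to go: {1,3,4,5,6,7,8,9} 168  {2,3,4,5,6,7,8,9} 21
  if 0:m drops first: 189 orders
  if 1:k drops first: 21 orders
heap linearizations: 210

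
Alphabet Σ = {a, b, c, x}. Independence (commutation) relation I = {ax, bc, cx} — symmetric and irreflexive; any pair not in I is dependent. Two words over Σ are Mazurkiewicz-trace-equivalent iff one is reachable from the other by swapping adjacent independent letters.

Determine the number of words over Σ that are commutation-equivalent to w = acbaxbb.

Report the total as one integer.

5

piece 0:a — minimal
piece 1:c rests on {0:a}
piece 2:b rests on {0:a}
piece 3:a rests on {1:c, 2:b}
piece 4:x rests on {2:b}
piece 5:b rests on {3:a, 4:x}
piece 6:b rests on {5:b}
minimal pieces: {0:a}
ways to finish when only these pieces remain (= sum over removing one remaining piece with nothing left below it):
  1 left: {6}→1
  2 left: {5,6}→1
  3 left: {3,5,6}→1  {4,5,6}→1
  4 left: {1,3,5,6}→1  {3,4,5,6}→2
  5 left: {1,3,4,5,6}→3  {2,3,4,5,6}→2
  placing 0:a first → 5 extensions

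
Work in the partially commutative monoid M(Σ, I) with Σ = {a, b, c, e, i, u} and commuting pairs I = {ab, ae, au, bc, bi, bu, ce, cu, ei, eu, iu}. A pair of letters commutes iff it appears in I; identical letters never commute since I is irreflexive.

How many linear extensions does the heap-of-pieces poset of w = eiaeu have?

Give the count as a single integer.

piece 0:e — minimal
piece 1:i — minimal
piece 2:a rests on {1:i}
piece 3:e rests on {0:e}
piece 4:u — minimal
minimal pieces: {0:e, 1:i, 4:u}
ways to finish when only these pieces remain (= sum over removing one remaining piece with nothing left below it):
  1 left: {2}→1  {3}→1  {4}→1
  2 left: {0,3}→1  {1,2}→1  {2,3}→2  {2,4}→2  {3,4}→2
  3 left: {0,2,3}→3  {0,3,4}→3  {1,2,3}→3  {1,2,4}→3  {2,3,4}→6
  placing 0:e first → 12 extensions
  placing 1:i first → 12 extensions
  placing 4:u first → 6 extensions
total linear extensions = 30

30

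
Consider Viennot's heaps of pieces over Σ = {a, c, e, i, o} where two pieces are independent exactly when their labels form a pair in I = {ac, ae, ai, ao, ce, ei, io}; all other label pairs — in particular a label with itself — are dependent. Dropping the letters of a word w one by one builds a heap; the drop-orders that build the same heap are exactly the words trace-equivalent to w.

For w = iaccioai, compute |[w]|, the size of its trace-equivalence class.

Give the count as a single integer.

drop 0:i onto floor
drop 1:a onto floor
drop 2:c onto {0:i}
drop 3:c onto {2:c}
drop 4:i onto {3:c}
drop 5:o onto {3:c}
drop 6:a onto {1:a}
drop 7:i onto {4:i}
ground layer = {0:i, 1:a}
drop-orders for the pieces not yet dropped (sum over which currently-grounded one goes next):
  1 to go: {5} 1  {6} 1  {7} 1
  2 to go: {1,6} 1  {4,7} 1  {5,6} 2  {5,7} 2  {6,7} 2
  3 to go: {1,5,6} 3  {1,6,7} 3  {4,5,7} 3  {4,6,7} 3  {5,6,7} 6
  4 to go: {1,4,6,7} 6  {1,5,6,7} 12  {3,4,5,7} 3  {4,5,6,7} 12
  5 to go: {1,4,5,6,7} 30  {2,3,4,5,7} 3  {3,4,5,6,7} 15
  6 to go: {0,2,3,4,5,7} 3  {1,3,4,5,6,7} 45  {2,3,4,5,6,7} 18
  if 0:i drops first: 63 orders
  if 1:a drops first: 21 orders
heap linearizations: 84

84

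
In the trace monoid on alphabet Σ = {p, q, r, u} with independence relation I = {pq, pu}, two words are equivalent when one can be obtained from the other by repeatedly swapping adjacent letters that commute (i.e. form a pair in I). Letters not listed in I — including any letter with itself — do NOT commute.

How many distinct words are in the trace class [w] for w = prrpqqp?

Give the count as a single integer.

#0=p has no predecessor
#1=r depends on [0:p]
#2=r depends on [1:r]
#3=p depends on [2:r]
#4=q depends on [2:r]
#5=q depends on [4:q]
#6=p depends on [3:p]
sources: [0:p]
N(rest) = Σ N(rest − s) over sources s of rest; N(one piece) = 1:
  size 1 → [5]=1  [6]=1
  size 2 → [3,6]=1  [4,5]=1  [5,6]=2
  size 3 → [3,5,6]=3  [4,5,6]=3
  size 4 → [3,4,5,6]=6
  size 5 → [2,3,4,5,6]=6
  first=0(p) contributes 6

6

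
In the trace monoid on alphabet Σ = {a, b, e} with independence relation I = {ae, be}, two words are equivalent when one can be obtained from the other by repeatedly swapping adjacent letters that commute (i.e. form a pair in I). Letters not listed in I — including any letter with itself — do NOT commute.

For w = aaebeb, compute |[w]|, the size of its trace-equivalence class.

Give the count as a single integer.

15

#0=a has no predecessor
#1=a depends on [0:a]
#2=e has no predecessor
#3=b depends on [1:a]
#4=e depends on [2:e]
#5=b depends on [3:b]
sources: [0:a, 2:e]
N(rest) = Σ N(rest − s) over sources s of rest; N(one piece) = 1:
  size 1 → [4]=1  [5]=1
  size 2 → [2,4]=1  [3,5]=1  [4,5]=2
  size 3 → [1,3,5]=1  [2,4,5]=3  [3,4,5]=3
  size 4 → [0,1,3,5]=1  [1,3,4,5]=4  [2,3,4,5]=6
  first=0(a) contributes 10
  first=2(e) contributes 5
|[w]| = 15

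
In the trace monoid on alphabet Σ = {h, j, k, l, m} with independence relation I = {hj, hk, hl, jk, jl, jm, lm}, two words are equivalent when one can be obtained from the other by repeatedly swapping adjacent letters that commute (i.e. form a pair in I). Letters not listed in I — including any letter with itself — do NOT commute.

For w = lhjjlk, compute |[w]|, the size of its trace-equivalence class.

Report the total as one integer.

#0=l has no predecessor
#1=h has no predecessor
#2=j has no predecessor
#3=j depends on [2:j]
#4=l depends on [0:l]
#5=k depends on [4:l]
sources: [0:l, 1:h, 2:j]
N(rest) = Σ N(rest − s) over sources s of rest; N(one piece) = 1:
  size 1 → [1]=1  [3]=1  [5]=1
  size 2 → [1,3]=2  [1,5]=2  [2,3]=1  [3,5]=2  [4,5]=1
  size 3 → [0,4,5]=1  [1,2,3]=3  [1,3,5]=6  [1,4,5]=3  [2,3,5]=3  [3,4,5]=3
  size 4 → [0,1,4,5]=4  [0,3,4,5]=4  [1,2,3,5]=12  [1,3,4,5]=12  [2,3,4,5]=6
  first=0(l) contributes 30
  first=1(h) contributes 10
  first=2(j) contributes 20
|[w]| = 60

60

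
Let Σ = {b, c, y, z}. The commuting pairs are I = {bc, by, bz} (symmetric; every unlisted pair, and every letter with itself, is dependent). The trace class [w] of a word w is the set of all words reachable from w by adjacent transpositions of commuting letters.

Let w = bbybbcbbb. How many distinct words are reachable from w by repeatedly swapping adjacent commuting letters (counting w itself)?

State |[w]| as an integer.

piece 0:b — minimal
piece 1:b rests on {0:b}
piece 2:y — minimal
piece 3:b rests on {1:b}
piece 4:b rests on {3:b}
piece 5:c rests on {2:y}
piece 6:b rests on {4:b}
piece 7:b rests on {6:b}
piece 8:b rests on {7:b}
minimal pieces: {0:b, 2:y}
ways to finish when only these pieces remain (= sum over removing one remaining piece with nothing left below it):
  1 left: {5}→1  {8}→1
  2 left: {2,5}→1  {5,8}→2  {7,8}→1
  3 left: {2,5,8}→3  {5,7,8}→3  {6,7,8}→1
  4 left: {2,5,7,8}→6  {4,6,7,8}→1  {5,6,7,8}→4
  5 left: {2,5,6,7,8}→10  {3,4,6,7,8}→1  {4,5,6,7,8}→5
  6 left: {1,3,4,6,7,8}→1  {2,4,5,6,7,8}→15  {3,4,5,6,7,8}→6
  7 left: {0,1,3,4,6,7,8}→1  {1,3,4,5,6,7,8}→7  {2,3,4,5,6,7,8}→21
  placing 0:b first → 28 extensions
  placing 2:y first → 8 extensions
total linear extensions = 36

36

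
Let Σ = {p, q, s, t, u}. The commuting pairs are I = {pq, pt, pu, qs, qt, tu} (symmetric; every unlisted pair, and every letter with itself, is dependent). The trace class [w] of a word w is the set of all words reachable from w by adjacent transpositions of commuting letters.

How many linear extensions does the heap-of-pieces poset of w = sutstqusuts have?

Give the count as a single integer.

0(s) covers ∅
1(u) covers 0:s
2(t) covers 0:s
3(s) covers 1:u, 2:t
4(t) covers 3:s
5(q) covers 1:u
6(u) covers 3:s, 5:q
7(s) covers 4:t, 6:u
8(u) covers 7:s
9(t) covers 7:s
10(s) covers 8:u, 9:t
floor of heap: 0:s
completions by unplaced set U, small U first (add the entries for U minus each lowest piece of U):
  |U|=1: {10}:1
  |U|=2: {8,10}:1  {9,10}:1
  |U|=3: {8,9,10}:2
  |U|=4: {7,8,9,10}:2
  |U|=5: {4,7,8,9,10}:2  {6,7,8,9,10}:2
  |U|=6: {4,6,7,8,9,10}:4  {5,6,7,8,9,10}:2
  |U|=7: {3,4,6,7,8,9,10}:4  {4,5,6,7,8,9,10}:6
  |U|=8: {2,3,4,6,7,8,9,10}:4  {3,4,5,6,7,8,9,10}:10
  |U|=9: {1,3,4,5,6,7,8,9,10}:10  {2,3,4,5,6,7,8,9,10}:14
  start at 0(s): 24

24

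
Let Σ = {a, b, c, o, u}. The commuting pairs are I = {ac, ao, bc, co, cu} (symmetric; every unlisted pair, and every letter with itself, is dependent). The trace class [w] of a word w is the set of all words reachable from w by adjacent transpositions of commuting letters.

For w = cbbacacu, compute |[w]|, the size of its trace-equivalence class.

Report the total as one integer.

piece 0:c — minimal
piece 1:b — minimal
piece 2:b rests on {1:b}
piece 3:a rests on {2:b}
piece 4:c rests on {0:c}
piece 5:a rests on {3:a}
piece 6:c rests on {4:c}
piece 7:u rests on {5:a}
minimal pieces: {0:c, 1:b}
ways to finish when only these pieces remain (= sum over removing one remaining piece with nothing left below it):
  1 left: {6}→1  {7}→1
  2 left: {4,6}→1  {5,7}→1  {6,7}→2
  3 left: {0,4,6}→1  {3,5,7}→1  {4,6,7}→3  {5,6,7}→3
  4 left: {0,4,6,7}→4  {2,3,5,7}→1  {3,5,6,7}→4  {4,5,6,7}→6
  5 left: {0,4,5,6,7}→10  {1,2,3,5,7}→1  {2,3,5,6,7}→5  {3,4,5,6,7}→10
  6 left: {0,3,4,5,6,7}→20  {1,2,3,5,6,7}→6  {2,3,4,5,6,7}→15
  placing 0:c first → 21 extensions
  placing 1:b first → 35 extensions
total linear extensions = 56

56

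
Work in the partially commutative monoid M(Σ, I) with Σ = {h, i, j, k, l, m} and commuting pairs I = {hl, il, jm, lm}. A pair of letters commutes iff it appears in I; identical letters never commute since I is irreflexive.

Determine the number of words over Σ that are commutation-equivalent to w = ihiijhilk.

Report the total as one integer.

0(i) covers ∅
1(h) covers 0:i
2(i) covers 1:h
3(i) covers 2:i
4(j) covers 3:i
5(h) covers 4:j
6(i) covers 5:h
7(l) covers 4:j
8(k) covers 6:i, 7:l
floor of heap: 0:i
completions by unplaced set U, small U first (add the entries for U minus each lowest piece of U):
  |U|=1: {8}:1
  |U|=2: {6,8}:1  {7,8}:1
  |U|=3: {5,6,8}:1  {6,7,8}:2
  |U|=4: {5,6,7,8}:3
  |U|=5: {4,5,6,7,8}:3
  |U|=6: {3,4,5,6,7,8}:3
  |U|=7: {2,3,4,5,6,7,8}:3
  start at 0(i): 3

3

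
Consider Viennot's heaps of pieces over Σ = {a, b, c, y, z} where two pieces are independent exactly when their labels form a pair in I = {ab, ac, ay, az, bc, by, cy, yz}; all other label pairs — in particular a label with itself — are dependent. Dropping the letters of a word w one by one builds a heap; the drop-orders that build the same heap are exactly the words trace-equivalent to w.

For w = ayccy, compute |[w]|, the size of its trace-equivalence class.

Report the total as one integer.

#0=a has no predecessor
#1=y has no predecessor
#2=c has no predecessor
#3=c depends on [2:c]
#4=y depends on [1:y]
sources: [0:a, 1:y, 2:c]
N(rest) = Σ N(rest − s) over sources s of rest; N(one piece) = 1:
  size 1 → [0]=1  [3]=1  [4]=1
  size 2 → [0,3]=2  [0,4]=2  [1,4]=1  [2,3]=1  [3,4]=2
  size 3 → [0,1,4]=3  [0,2,3]=3  [0,3,4]=6  [1,3,4]=3  [2,3,4]=3
  first=0(a) contributes 6
  first=1(y) contributes 12
  first=2(c) contributes 12
|[w]| = 30

30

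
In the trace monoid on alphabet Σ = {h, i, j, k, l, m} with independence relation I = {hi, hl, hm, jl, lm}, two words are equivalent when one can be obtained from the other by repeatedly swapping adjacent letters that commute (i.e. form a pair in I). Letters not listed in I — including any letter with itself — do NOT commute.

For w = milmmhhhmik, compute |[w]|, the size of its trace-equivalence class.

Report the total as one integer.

piece 0:m — minimal
piece 1:i rests on {0:m}
piece 2:l rests on {1:i}
piece 3:m rests on {1:i}
piece 4:m rests on {3:m}
piece 5:h — minimal
piece 6:h rests on {5:h}
piece 7:h rests on {6:h}
piece 8:m rests on {4:m}
piece 9:i rests on {2:l, 8:m}
piece 10:k rests on {7:h, 9:i}
minimal pieces: {0:m, 5:h}
ways to finish when only these pieces remain (= sum over removing one remaining piece with nothing left below it):
  1 left: {10}→1
  2 left: {7,10}→1  {9,10}→1
  3 left: {2,9,10}→1  {6,7,10}→1  {7,9,10}→2  {8,9,10}→1
  4 left: {2,7,9,10}→3  {2,8,9,10}→2  {4,8,9,10}→1  {5,6,7,10}→1  {6,7,9,10}→3  {7,8,9,10}→3
  5 left: {2,4,8,9,10}→3  {2,6,7,9,10}→6  {2,7,8,9,10}→8  {3,4,8,9,10}→1  {4,7,8,9,10}→4  {5,6,7,9,10}→4  {6,7,8,9,10}→6
  6 left: {2,3,4,8,9,10}→4  {2,4,7,8,9,10}→15  {2,5,6,7,9,10}→10  {2,6,7,8,9,10}→20  {3,4,7,8,9,10}→5  {4,6,7,8,9,10}→10  {5,6,7,8,9,10}→10
  7 left: {1,2,3,4,8,9,10}→4  {2,3,4,7,8,9,10}→24  {2,4,6,7,8,9,10}→45  {2,5,6,7,8,9,10}→40  {3,4,6,7,8,9,10}→15  {4,5,6,7,8,9,10}→20
  8 left: {0,1,2,3,4,8,9,10}→4  {1,2,3,4,7,8,9,10}→28  {2,3,4,6,7,8,9,10}→84  {2,4,5,6,7,8,9,10}→105  {3,4,5,6,7,8,9,10}→35
  9 left: {0,1,2,3,4,7,8,9,10}→32  {1,2,3,4,6,7,8,9,10}→112  {2,3,4,5,6,7,8,9,10}→224
  placing 0:m first → 336 extensions
  placing 5:h first → 144 extensions
total linear extensions = 480

480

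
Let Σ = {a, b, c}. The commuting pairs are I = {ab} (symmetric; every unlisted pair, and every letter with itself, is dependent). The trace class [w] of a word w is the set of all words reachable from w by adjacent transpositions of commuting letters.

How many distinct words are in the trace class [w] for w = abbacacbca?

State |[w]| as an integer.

6

0(a) covers ∅
1(b) covers ∅
2(b) covers 1:b
3(a) covers 0:a
4(c) covers 2:b, 3:a
5(a) covers 4:c
6(c) covers 5:a
7(b) covers 6:c
8(c) covers 7:b
9(a) covers 8:c
floor of heap: 0:a, 1:b
completions by unplaced set U, small U first (add the entries for U minus each lowest piece of U):
  |U|=1: {9}:1
  |U|=2: {8,9}:1
  |U|=3: {7,8,9}:1
  |U|=4: {6,7,8,9}:1
  |U|=5: {5,6,7,8,9}:1
  |U|=6: {4,5,6,7,8,9}:1
  |U|=7: {2,4,5,6,7,8,9}:1  {3,4,5,6,7,8,9}:1
  |U|=8: {0,3,4,5,6,7,8,9}:1  {1,2,4,5,6,7,8,9}:1  {2,3,4,5,6,7,8,9}:2
  start at 0(a): 3
  start at 1(b): 3
sum over floor = 6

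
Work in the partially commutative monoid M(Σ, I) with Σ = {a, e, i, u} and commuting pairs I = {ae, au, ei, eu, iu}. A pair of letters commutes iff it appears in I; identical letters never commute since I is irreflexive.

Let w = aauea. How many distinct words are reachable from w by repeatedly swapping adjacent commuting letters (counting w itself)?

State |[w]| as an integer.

drop 0:a onto floor
drop 1:a onto {0:a}
drop 2:u onto floor
drop 3:e onto floor
drop 4:a onto {1:a}
ground layer = {0:a, 2:u, 3:e}
drop-orders for the pieces not yet dropped (sum over which currently-grounded one goes next):
  1 to go: {2} 1  {3} 1  {4} 1
  2 to go: {1,4} 1  {2,3} 2  {2,4} 2  {3,4} 2
  3 to go: {0,1,4} 1  {1,2,4} 3  {1,3,4} 3  {2,3,4} 6
  if 0:a drops first: 12 orders
  if 2:u drops first: 4 orders
  if 3:e drops first: 4 orders
heap linearizations: 20

20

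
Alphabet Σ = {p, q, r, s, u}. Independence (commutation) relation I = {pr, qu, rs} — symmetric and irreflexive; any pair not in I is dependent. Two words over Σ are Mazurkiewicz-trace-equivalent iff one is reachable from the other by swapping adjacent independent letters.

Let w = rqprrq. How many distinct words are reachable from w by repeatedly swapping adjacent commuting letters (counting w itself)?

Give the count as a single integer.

0(r) covers ∅
1(q) covers 0:r
2(p) covers 1:q
3(r) covers 1:q
4(r) covers 3:r
5(q) covers 2:p, 4:r
floor of heap: 0:r
completions by unplaced set U, small U first (add the entries for U minus each lowest piece of U):
  |U|=1: {5}:1
  |U|=2: {2,5}:1  {4,5}:1
  |U|=3: {2,4,5}:2  {3,4,5}:1
  |U|=4: {2,3,4,5}:3
  start at 0(r): 3

3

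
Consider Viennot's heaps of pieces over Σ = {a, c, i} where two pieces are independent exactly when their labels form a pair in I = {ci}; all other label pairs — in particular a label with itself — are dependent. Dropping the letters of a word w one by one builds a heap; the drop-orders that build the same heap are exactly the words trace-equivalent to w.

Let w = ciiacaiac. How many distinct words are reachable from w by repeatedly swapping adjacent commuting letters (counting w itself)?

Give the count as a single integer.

#0=c has no predecessor
#1=i has no predecessor
#2=i depends on [1:i]
#3=a depends on [0:c, 2:i]
#4=c depends on [3:a]
#5=a depends on [4:c]
#6=i depends on [5:a]
#7=a depends on [6:i]
#8=c depends on [7:a]
sources: [0:c, 1:i]
N(rest) = Σ N(rest − s) over sources s of rest; N(one piece) = 1:
  size 1 → [8]=1
  size 2 → [7,8]=1
  size 3 → [6,7,8]=1
  size 4 → [5,6,7,8]=1
  size 5 → [4,5,6,7,8]=1
  size 6 → [3,4,5,6,7,8]=1
  size 7 → [0,3,4,5,6,7,8]=1  [2,3,4,5,6,7,8]=1
  first=0(c) contributes 1
  first=1(i) contributes 2
|[w]| = 3

3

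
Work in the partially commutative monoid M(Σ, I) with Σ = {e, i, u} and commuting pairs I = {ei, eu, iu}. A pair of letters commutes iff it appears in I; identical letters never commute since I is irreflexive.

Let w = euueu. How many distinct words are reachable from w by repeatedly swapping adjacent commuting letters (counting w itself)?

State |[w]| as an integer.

0(e) covers ∅
1(u) covers ∅
2(u) covers 1:u
3(e) covers 0:e
4(u) covers 2:u
floor of heap: 0:e, 1:u
completions by unplaced set U, small U first (add the entries for U minus each lowest piece of U):
  |U|=1: {3}:1  {4}:1
  |U|=2: {0,3}:1  {2,4}:1  {3,4}:2
  |U|=3: {0,3,4}:3  {1,2,4}:1  {2,3,4}:3
  start at 0(e): 4
  start at 1(u): 6
sum over floor = 10

10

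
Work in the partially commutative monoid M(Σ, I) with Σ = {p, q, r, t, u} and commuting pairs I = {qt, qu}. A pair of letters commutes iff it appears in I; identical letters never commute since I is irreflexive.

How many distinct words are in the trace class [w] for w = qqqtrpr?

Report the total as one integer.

4

drop 0:q onto floor
drop 1:q onto {0:q}
drop 2:q onto {1:q}
drop 3:t onto floor
drop 4:r onto {2:q, 3:t}
drop 5:p onto {4:r}
drop 6:r onto {5:p}
ground layer = {0:q, 3:t}
drop-orders for the pieces not yet dropped (sum over which currently-grounded one goes next):
  1 to go: {6} 1
  2 to go: {5,6} 1
  3 to go: {4,5,6} 1
  4 to go: {2,4,5,6} 1  {3,4,5,6} 1
  5 to go: {1,2,4,5,6} 1  {2,3,4,5,6} 2
  if 0:q drops first: 3 orders
  if 3:t drops first: 1 orders
heap linearizations: 4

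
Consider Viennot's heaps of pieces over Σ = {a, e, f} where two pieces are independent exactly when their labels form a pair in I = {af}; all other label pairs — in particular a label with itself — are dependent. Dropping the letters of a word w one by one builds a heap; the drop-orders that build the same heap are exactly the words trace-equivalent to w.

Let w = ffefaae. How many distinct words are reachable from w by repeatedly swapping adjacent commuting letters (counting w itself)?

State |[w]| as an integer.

0(f) covers ∅
1(f) covers 0:f
2(e) covers 1:f
3(f) covers 2:e
4(a) covers 2:e
5(a) covers 4:a
6(e) covers 3:f, 5:a
floor of heap: 0:f
completions by unplaced set U, small U first (add the entries for U minus each lowest piece of U):
  |U|=1: {6}:1
  |U|=2: {3,6}:1  {5,6}:1
  |U|=3: {3,5,6}:2  {4,5,6}:1
  |U|=4: {3,4,5,6}:3
  |U|=5: {2,3,4,5,6}:3
  start at 0(f): 3

3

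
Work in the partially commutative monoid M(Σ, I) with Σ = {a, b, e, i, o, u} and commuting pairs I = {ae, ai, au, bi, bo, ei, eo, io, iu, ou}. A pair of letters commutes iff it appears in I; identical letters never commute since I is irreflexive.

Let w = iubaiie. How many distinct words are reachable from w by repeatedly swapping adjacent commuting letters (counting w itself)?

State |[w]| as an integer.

70

0(i) covers ∅
1(u) covers ∅
2(b) covers 1:u
3(a) covers 2:b
4(i) covers 0:i
5(i) covers 4:i
6(e) covers 2:b
floor of heap: 0:i, 1:u
completions by unplaced set U, small U first (add the entries for U minus each lowest piece of U):
  |U|=1: {3}:1  {5}:1  {6}:1
  |U|=2: {3,5}:2  {3,6}:2  {4,5}:1  {5,6}:2
  |U|=3: {0,4,5}:1  {2,3,6}:2  {3,4,5}:3  {3,5,6}:6  {4,5,6}:3
  |U|=4: {0,3,4,5}:4  {0,4,5,6}:4  {1,2,3,6}:2  {2,3,5,6}:8  {3,4,5,6}:12
  |U|=5: {0,3,4,5,6}:20  {1,2,3,5,6}:10  {2,3,4,5,6}:20
  start at 0(i): 30
  start at 1(u): 40
sum over floor = 70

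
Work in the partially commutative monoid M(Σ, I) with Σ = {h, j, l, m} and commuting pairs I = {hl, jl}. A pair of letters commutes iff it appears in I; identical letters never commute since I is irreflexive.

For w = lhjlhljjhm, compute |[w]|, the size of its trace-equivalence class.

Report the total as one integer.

0(l) covers ∅
1(h) covers ∅
2(j) covers 1:h
3(l) covers 0:l
4(h) covers 2:j
5(l) covers 3:l
6(j) covers 4:h
7(j) covers 6:j
8(h) covers 7:j
9(m) covers 5:l, 8:h
floor of heap: 0:l, 1:h
completions by unplaced set U, small U first (add the entries for U minus each lowest piece of U):
  |U|=1: {9}:1
  |U|=2: {5,9}:1  {8,9}:1
  |U|=3: {3,5,9}:1  {5,8,9}:2  {7,8,9}:1
  |U|=4: {0,3,5,9}:1  {3,5,8,9}:3  {5,7,8,9}:3  {6,7,8,9}:1
  |U|=5: {0,3,5,8,9}:4  {3,5,7,8,9}:6  {4,6,7,8,9}:1  {5,6,7,8,9}:4
  |U|=6: {0,3,5,7,8,9}:10  {2,4,6,7,8,9}:1  {3,5,6,7,8,9}:10  {4,5,6,7,8,9}:5
  |U|=7: {0,3,5,6,7,8,9}:20  {1,2,4,6,7,8,9}:1  {2,4,5,6,7,8,9}:6  {3,4,5,6,7,8,9}:15
  |U|=8: {0,3,4,5,6,7,8,9}:35  {1,2,4,5,6,7,8,9}:7  {2,3,4,5,6,7,8,9}:21
  start at 0(l): 28
  start at 1(h): 56
sum over floor = 84

84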